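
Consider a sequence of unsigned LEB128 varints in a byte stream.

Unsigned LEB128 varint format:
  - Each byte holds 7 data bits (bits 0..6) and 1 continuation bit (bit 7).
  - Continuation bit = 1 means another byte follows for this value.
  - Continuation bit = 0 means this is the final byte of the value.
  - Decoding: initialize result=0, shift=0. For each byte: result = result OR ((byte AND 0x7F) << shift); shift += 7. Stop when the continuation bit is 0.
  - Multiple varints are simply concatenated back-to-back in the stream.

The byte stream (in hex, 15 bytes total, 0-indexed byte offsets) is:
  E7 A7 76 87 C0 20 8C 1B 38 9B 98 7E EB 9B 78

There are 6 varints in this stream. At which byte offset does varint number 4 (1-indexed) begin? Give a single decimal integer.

Answer: 8

Derivation:
  byte[0]=0xE7 cont=1 payload=0x67=103: acc |= 103<<0 -> acc=103 shift=7
  byte[1]=0xA7 cont=1 payload=0x27=39: acc |= 39<<7 -> acc=5095 shift=14
  byte[2]=0x76 cont=0 payload=0x76=118: acc |= 118<<14 -> acc=1938407 shift=21 [end]
Varint 1: bytes[0:3] = E7 A7 76 -> value 1938407 (3 byte(s))
  byte[3]=0x87 cont=1 payload=0x07=7: acc |= 7<<0 -> acc=7 shift=7
  byte[4]=0xC0 cont=1 payload=0x40=64: acc |= 64<<7 -> acc=8199 shift=14
  byte[5]=0x20 cont=0 payload=0x20=32: acc |= 32<<14 -> acc=532487 shift=21 [end]
Varint 2: bytes[3:6] = 87 C0 20 -> value 532487 (3 byte(s))
  byte[6]=0x8C cont=1 payload=0x0C=12: acc |= 12<<0 -> acc=12 shift=7
  byte[7]=0x1B cont=0 payload=0x1B=27: acc |= 27<<7 -> acc=3468 shift=14 [end]
Varint 3: bytes[6:8] = 8C 1B -> value 3468 (2 byte(s))
  byte[8]=0x38 cont=0 payload=0x38=56: acc |= 56<<0 -> acc=56 shift=7 [end]
Varint 4: bytes[8:9] = 38 -> value 56 (1 byte(s))
  byte[9]=0x9B cont=1 payload=0x1B=27: acc |= 27<<0 -> acc=27 shift=7
  byte[10]=0x98 cont=1 payload=0x18=24: acc |= 24<<7 -> acc=3099 shift=14
  byte[11]=0x7E cont=0 payload=0x7E=126: acc |= 126<<14 -> acc=2067483 shift=21 [end]
Varint 5: bytes[9:12] = 9B 98 7E -> value 2067483 (3 byte(s))
  byte[12]=0xEB cont=1 payload=0x6B=107: acc |= 107<<0 -> acc=107 shift=7
  byte[13]=0x9B cont=1 payload=0x1B=27: acc |= 27<<7 -> acc=3563 shift=14
  byte[14]=0x78 cont=0 payload=0x78=120: acc |= 120<<14 -> acc=1969643 shift=21 [end]
Varint 6: bytes[12:15] = EB 9B 78 -> value 1969643 (3 byte(s))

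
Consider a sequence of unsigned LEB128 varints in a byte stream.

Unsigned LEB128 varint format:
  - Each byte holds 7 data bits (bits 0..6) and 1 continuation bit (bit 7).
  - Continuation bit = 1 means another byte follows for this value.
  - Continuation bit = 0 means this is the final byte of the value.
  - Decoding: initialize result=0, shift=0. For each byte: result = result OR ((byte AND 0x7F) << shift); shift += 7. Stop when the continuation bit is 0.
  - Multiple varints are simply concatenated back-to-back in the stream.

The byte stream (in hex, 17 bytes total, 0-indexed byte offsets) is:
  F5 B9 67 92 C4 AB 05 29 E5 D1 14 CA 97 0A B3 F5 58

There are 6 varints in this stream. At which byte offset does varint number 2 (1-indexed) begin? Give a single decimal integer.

  byte[0]=0xF5 cont=1 payload=0x75=117: acc |= 117<<0 -> acc=117 shift=7
  byte[1]=0xB9 cont=1 payload=0x39=57: acc |= 57<<7 -> acc=7413 shift=14
  byte[2]=0x67 cont=0 payload=0x67=103: acc |= 103<<14 -> acc=1694965 shift=21 [end]
Varint 1: bytes[0:3] = F5 B9 67 -> value 1694965 (3 byte(s))
  byte[3]=0x92 cont=1 payload=0x12=18: acc |= 18<<0 -> acc=18 shift=7
  byte[4]=0xC4 cont=1 payload=0x44=68: acc |= 68<<7 -> acc=8722 shift=14
  byte[5]=0xAB cont=1 payload=0x2B=43: acc |= 43<<14 -> acc=713234 shift=21
  byte[6]=0x05 cont=0 payload=0x05=5: acc |= 5<<21 -> acc=11198994 shift=28 [end]
Varint 2: bytes[3:7] = 92 C4 AB 05 -> value 11198994 (4 byte(s))
  byte[7]=0x29 cont=0 payload=0x29=41: acc |= 41<<0 -> acc=41 shift=7 [end]
Varint 3: bytes[7:8] = 29 -> value 41 (1 byte(s))
  byte[8]=0xE5 cont=1 payload=0x65=101: acc |= 101<<0 -> acc=101 shift=7
  byte[9]=0xD1 cont=1 payload=0x51=81: acc |= 81<<7 -> acc=10469 shift=14
  byte[10]=0x14 cont=0 payload=0x14=20: acc |= 20<<14 -> acc=338149 shift=21 [end]
Varint 4: bytes[8:11] = E5 D1 14 -> value 338149 (3 byte(s))
  byte[11]=0xCA cont=1 payload=0x4A=74: acc |= 74<<0 -> acc=74 shift=7
  byte[12]=0x97 cont=1 payload=0x17=23: acc |= 23<<7 -> acc=3018 shift=14
  byte[13]=0x0A cont=0 payload=0x0A=10: acc |= 10<<14 -> acc=166858 shift=21 [end]
Varint 5: bytes[11:14] = CA 97 0A -> value 166858 (3 byte(s))
  byte[14]=0xB3 cont=1 payload=0x33=51: acc |= 51<<0 -> acc=51 shift=7
  byte[15]=0xF5 cont=1 payload=0x75=117: acc |= 117<<7 -> acc=15027 shift=14
  byte[16]=0x58 cont=0 payload=0x58=88: acc |= 88<<14 -> acc=1456819 shift=21 [end]
Varint 6: bytes[14:17] = B3 F5 58 -> value 1456819 (3 byte(s))

Answer: 3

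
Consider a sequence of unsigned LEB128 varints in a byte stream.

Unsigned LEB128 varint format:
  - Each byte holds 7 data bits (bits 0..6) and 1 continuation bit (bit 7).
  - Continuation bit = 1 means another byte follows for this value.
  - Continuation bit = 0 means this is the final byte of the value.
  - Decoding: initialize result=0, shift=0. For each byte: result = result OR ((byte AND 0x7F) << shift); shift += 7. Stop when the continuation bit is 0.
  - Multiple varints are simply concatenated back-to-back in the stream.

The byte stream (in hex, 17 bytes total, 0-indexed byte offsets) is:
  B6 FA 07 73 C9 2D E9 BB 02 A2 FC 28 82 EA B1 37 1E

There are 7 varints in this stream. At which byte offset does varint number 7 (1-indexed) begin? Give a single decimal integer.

Answer: 16

Derivation:
  byte[0]=0xB6 cont=1 payload=0x36=54: acc |= 54<<0 -> acc=54 shift=7
  byte[1]=0xFA cont=1 payload=0x7A=122: acc |= 122<<7 -> acc=15670 shift=14
  byte[2]=0x07 cont=0 payload=0x07=7: acc |= 7<<14 -> acc=130358 shift=21 [end]
Varint 1: bytes[0:3] = B6 FA 07 -> value 130358 (3 byte(s))
  byte[3]=0x73 cont=0 payload=0x73=115: acc |= 115<<0 -> acc=115 shift=7 [end]
Varint 2: bytes[3:4] = 73 -> value 115 (1 byte(s))
  byte[4]=0xC9 cont=1 payload=0x49=73: acc |= 73<<0 -> acc=73 shift=7
  byte[5]=0x2D cont=0 payload=0x2D=45: acc |= 45<<7 -> acc=5833 shift=14 [end]
Varint 3: bytes[4:6] = C9 2D -> value 5833 (2 byte(s))
  byte[6]=0xE9 cont=1 payload=0x69=105: acc |= 105<<0 -> acc=105 shift=7
  byte[7]=0xBB cont=1 payload=0x3B=59: acc |= 59<<7 -> acc=7657 shift=14
  byte[8]=0x02 cont=0 payload=0x02=2: acc |= 2<<14 -> acc=40425 shift=21 [end]
Varint 4: bytes[6:9] = E9 BB 02 -> value 40425 (3 byte(s))
  byte[9]=0xA2 cont=1 payload=0x22=34: acc |= 34<<0 -> acc=34 shift=7
  byte[10]=0xFC cont=1 payload=0x7C=124: acc |= 124<<7 -> acc=15906 shift=14
  byte[11]=0x28 cont=0 payload=0x28=40: acc |= 40<<14 -> acc=671266 shift=21 [end]
Varint 5: bytes[9:12] = A2 FC 28 -> value 671266 (3 byte(s))
  byte[12]=0x82 cont=1 payload=0x02=2: acc |= 2<<0 -> acc=2 shift=7
  byte[13]=0xEA cont=1 payload=0x6A=106: acc |= 106<<7 -> acc=13570 shift=14
  byte[14]=0xB1 cont=1 payload=0x31=49: acc |= 49<<14 -> acc=816386 shift=21
  byte[15]=0x37 cont=0 payload=0x37=55: acc |= 55<<21 -> acc=116159746 shift=28 [end]
Varint 6: bytes[12:16] = 82 EA B1 37 -> value 116159746 (4 byte(s))
  byte[16]=0x1E cont=0 payload=0x1E=30: acc |= 30<<0 -> acc=30 shift=7 [end]
Varint 7: bytes[16:17] = 1E -> value 30 (1 byte(s))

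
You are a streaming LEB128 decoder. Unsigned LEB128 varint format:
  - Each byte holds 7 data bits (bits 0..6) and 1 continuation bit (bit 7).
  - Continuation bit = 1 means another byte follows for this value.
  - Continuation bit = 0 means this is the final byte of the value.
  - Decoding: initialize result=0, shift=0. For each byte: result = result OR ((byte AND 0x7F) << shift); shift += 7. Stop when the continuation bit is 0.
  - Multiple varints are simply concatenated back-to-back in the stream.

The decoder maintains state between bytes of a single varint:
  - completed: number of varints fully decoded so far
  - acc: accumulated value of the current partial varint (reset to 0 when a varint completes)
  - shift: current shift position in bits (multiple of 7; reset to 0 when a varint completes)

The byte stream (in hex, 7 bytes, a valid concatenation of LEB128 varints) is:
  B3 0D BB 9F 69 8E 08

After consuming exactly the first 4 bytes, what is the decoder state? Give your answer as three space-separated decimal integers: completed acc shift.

byte[0]=0xB3 cont=1 payload=0x33: acc |= 51<<0 -> completed=0 acc=51 shift=7
byte[1]=0x0D cont=0 payload=0x0D: varint #1 complete (value=1715); reset -> completed=1 acc=0 shift=0
byte[2]=0xBB cont=1 payload=0x3B: acc |= 59<<0 -> completed=1 acc=59 shift=7
byte[3]=0x9F cont=1 payload=0x1F: acc |= 31<<7 -> completed=1 acc=4027 shift=14

Answer: 1 4027 14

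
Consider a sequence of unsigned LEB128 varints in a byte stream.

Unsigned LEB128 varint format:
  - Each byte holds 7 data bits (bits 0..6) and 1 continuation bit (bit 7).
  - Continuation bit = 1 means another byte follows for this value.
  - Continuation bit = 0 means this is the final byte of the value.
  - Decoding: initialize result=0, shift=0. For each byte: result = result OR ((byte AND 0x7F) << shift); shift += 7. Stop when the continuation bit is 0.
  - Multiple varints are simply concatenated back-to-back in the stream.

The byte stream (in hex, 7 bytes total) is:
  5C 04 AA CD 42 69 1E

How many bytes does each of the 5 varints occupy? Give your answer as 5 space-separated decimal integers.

  byte[0]=0x5C cont=0 payload=0x5C=92: acc |= 92<<0 -> acc=92 shift=7 [end]
Varint 1: bytes[0:1] = 5C -> value 92 (1 byte(s))
  byte[1]=0x04 cont=0 payload=0x04=4: acc |= 4<<0 -> acc=4 shift=7 [end]
Varint 2: bytes[1:2] = 04 -> value 4 (1 byte(s))
  byte[2]=0xAA cont=1 payload=0x2A=42: acc |= 42<<0 -> acc=42 shift=7
  byte[3]=0xCD cont=1 payload=0x4D=77: acc |= 77<<7 -> acc=9898 shift=14
  byte[4]=0x42 cont=0 payload=0x42=66: acc |= 66<<14 -> acc=1091242 shift=21 [end]
Varint 3: bytes[2:5] = AA CD 42 -> value 1091242 (3 byte(s))
  byte[5]=0x69 cont=0 payload=0x69=105: acc |= 105<<0 -> acc=105 shift=7 [end]
Varint 4: bytes[5:6] = 69 -> value 105 (1 byte(s))
  byte[6]=0x1E cont=0 payload=0x1E=30: acc |= 30<<0 -> acc=30 shift=7 [end]
Varint 5: bytes[6:7] = 1E -> value 30 (1 byte(s))

Answer: 1 1 3 1 1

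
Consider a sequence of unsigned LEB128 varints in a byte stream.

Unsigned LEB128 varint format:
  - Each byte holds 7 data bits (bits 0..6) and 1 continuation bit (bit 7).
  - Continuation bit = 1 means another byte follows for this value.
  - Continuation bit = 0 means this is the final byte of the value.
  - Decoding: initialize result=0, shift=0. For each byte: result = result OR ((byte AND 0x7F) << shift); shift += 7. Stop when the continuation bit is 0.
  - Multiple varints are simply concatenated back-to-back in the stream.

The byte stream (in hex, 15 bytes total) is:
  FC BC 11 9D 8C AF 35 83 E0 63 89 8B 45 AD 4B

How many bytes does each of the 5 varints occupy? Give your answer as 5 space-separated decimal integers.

Answer: 3 4 3 3 2

Derivation:
  byte[0]=0xFC cont=1 payload=0x7C=124: acc |= 124<<0 -> acc=124 shift=7
  byte[1]=0xBC cont=1 payload=0x3C=60: acc |= 60<<7 -> acc=7804 shift=14
  byte[2]=0x11 cont=0 payload=0x11=17: acc |= 17<<14 -> acc=286332 shift=21 [end]
Varint 1: bytes[0:3] = FC BC 11 -> value 286332 (3 byte(s))
  byte[3]=0x9D cont=1 payload=0x1D=29: acc |= 29<<0 -> acc=29 shift=7
  byte[4]=0x8C cont=1 payload=0x0C=12: acc |= 12<<7 -> acc=1565 shift=14
  byte[5]=0xAF cont=1 payload=0x2F=47: acc |= 47<<14 -> acc=771613 shift=21
  byte[6]=0x35 cont=0 payload=0x35=53: acc |= 53<<21 -> acc=111920669 shift=28 [end]
Varint 2: bytes[3:7] = 9D 8C AF 35 -> value 111920669 (4 byte(s))
  byte[7]=0x83 cont=1 payload=0x03=3: acc |= 3<<0 -> acc=3 shift=7
  byte[8]=0xE0 cont=1 payload=0x60=96: acc |= 96<<7 -> acc=12291 shift=14
  byte[9]=0x63 cont=0 payload=0x63=99: acc |= 99<<14 -> acc=1634307 shift=21 [end]
Varint 3: bytes[7:10] = 83 E0 63 -> value 1634307 (3 byte(s))
  byte[10]=0x89 cont=1 payload=0x09=9: acc |= 9<<0 -> acc=9 shift=7
  byte[11]=0x8B cont=1 payload=0x0B=11: acc |= 11<<7 -> acc=1417 shift=14
  byte[12]=0x45 cont=0 payload=0x45=69: acc |= 69<<14 -> acc=1131913 shift=21 [end]
Varint 4: bytes[10:13] = 89 8B 45 -> value 1131913 (3 byte(s))
  byte[13]=0xAD cont=1 payload=0x2D=45: acc |= 45<<0 -> acc=45 shift=7
  byte[14]=0x4B cont=0 payload=0x4B=75: acc |= 75<<7 -> acc=9645 shift=14 [end]
Varint 5: bytes[13:15] = AD 4B -> value 9645 (2 byte(s))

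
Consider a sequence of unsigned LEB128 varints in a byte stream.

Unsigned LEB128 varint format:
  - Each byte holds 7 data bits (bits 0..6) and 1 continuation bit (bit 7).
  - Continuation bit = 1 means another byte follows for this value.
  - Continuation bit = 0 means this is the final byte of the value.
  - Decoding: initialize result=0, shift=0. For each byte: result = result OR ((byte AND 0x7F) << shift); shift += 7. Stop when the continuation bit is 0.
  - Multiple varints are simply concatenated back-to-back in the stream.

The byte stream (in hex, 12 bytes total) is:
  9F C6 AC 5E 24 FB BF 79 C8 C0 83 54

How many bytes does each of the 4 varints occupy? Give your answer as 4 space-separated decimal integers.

Answer: 4 1 3 4

Derivation:
  byte[0]=0x9F cont=1 payload=0x1F=31: acc |= 31<<0 -> acc=31 shift=7
  byte[1]=0xC6 cont=1 payload=0x46=70: acc |= 70<<7 -> acc=8991 shift=14
  byte[2]=0xAC cont=1 payload=0x2C=44: acc |= 44<<14 -> acc=729887 shift=21
  byte[3]=0x5E cont=0 payload=0x5E=94: acc |= 94<<21 -> acc=197862175 shift=28 [end]
Varint 1: bytes[0:4] = 9F C6 AC 5E -> value 197862175 (4 byte(s))
  byte[4]=0x24 cont=0 payload=0x24=36: acc |= 36<<0 -> acc=36 shift=7 [end]
Varint 2: bytes[4:5] = 24 -> value 36 (1 byte(s))
  byte[5]=0xFB cont=1 payload=0x7B=123: acc |= 123<<0 -> acc=123 shift=7
  byte[6]=0xBF cont=1 payload=0x3F=63: acc |= 63<<7 -> acc=8187 shift=14
  byte[7]=0x79 cont=0 payload=0x79=121: acc |= 121<<14 -> acc=1990651 shift=21 [end]
Varint 3: bytes[5:8] = FB BF 79 -> value 1990651 (3 byte(s))
  byte[8]=0xC8 cont=1 payload=0x48=72: acc |= 72<<0 -> acc=72 shift=7
  byte[9]=0xC0 cont=1 payload=0x40=64: acc |= 64<<7 -> acc=8264 shift=14
  byte[10]=0x83 cont=1 payload=0x03=3: acc |= 3<<14 -> acc=57416 shift=21
  byte[11]=0x54 cont=0 payload=0x54=84: acc |= 84<<21 -> acc=176218184 shift=28 [end]
Varint 4: bytes[8:12] = C8 C0 83 54 -> value 176218184 (4 byte(s))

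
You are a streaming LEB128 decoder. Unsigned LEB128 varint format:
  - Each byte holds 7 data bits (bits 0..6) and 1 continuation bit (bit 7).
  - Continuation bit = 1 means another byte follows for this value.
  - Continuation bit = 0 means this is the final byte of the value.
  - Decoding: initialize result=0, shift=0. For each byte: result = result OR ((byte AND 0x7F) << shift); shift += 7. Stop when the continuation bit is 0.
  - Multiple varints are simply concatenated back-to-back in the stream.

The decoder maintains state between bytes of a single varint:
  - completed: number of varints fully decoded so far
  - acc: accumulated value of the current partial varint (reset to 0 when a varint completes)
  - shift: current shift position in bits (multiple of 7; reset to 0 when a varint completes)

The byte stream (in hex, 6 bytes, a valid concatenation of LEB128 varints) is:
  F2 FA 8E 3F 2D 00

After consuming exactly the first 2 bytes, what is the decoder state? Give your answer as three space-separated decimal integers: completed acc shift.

byte[0]=0xF2 cont=1 payload=0x72: acc |= 114<<0 -> completed=0 acc=114 shift=7
byte[1]=0xFA cont=1 payload=0x7A: acc |= 122<<7 -> completed=0 acc=15730 shift=14

Answer: 0 15730 14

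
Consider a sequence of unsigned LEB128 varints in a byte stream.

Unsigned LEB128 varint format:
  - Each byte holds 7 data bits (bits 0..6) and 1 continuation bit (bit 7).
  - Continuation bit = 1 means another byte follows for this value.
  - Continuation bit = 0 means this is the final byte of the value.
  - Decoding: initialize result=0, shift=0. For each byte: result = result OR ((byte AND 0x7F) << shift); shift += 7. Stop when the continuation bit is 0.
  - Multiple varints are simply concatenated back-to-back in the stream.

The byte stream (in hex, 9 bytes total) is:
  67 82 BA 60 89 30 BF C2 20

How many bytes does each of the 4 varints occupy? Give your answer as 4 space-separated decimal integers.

  byte[0]=0x67 cont=0 payload=0x67=103: acc |= 103<<0 -> acc=103 shift=7 [end]
Varint 1: bytes[0:1] = 67 -> value 103 (1 byte(s))
  byte[1]=0x82 cont=1 payload=0x02=2: acc |= 2<<0 -> acc=2 shift=7
  byte[2]=0xBA cont=1 payload=0x3A=58: acc |= 58<<7 -> acc=7426 shift=14
  byte[3]=0x60 cont=0 payload=0x60=96: acc |= 96<<14 -> acc=1580290 shift=21 [end]
Varint 2: bytes[1:4] = 82 BA 60 -> value 1580290 (3 byte(s))
  byte[4]=0x89 cont=1 payload=0x09=9: acc |= 9<<0 -> acc=9 shift=7
  byte[5]=0x30 cont=0 payload=0x30=48: acc |= 48<<7 -> acc=6153 shift=14 [end]
Varint 3: bytes[4:6] = 89 30 -> value 6153 (2 byte(s))
  byte[6]=0xBF cont=1 payload=0x3F=63: acc |= 63<<0 -> acc=63 shift=7
  byte[7]=0xC2 cont=1 payload=0x42=66: acc |= 66<<7 -> acc=8511 shift=14
  byte[8]=0x20 cont=0 payload=0x20=32: acc |= 32<<14 -> acc=532799 shift=21 [end]
Varint 4: bytes[6:9] = BF C2 20 -> value 532799 (3 byte(s))

Answer: 1 3 2 3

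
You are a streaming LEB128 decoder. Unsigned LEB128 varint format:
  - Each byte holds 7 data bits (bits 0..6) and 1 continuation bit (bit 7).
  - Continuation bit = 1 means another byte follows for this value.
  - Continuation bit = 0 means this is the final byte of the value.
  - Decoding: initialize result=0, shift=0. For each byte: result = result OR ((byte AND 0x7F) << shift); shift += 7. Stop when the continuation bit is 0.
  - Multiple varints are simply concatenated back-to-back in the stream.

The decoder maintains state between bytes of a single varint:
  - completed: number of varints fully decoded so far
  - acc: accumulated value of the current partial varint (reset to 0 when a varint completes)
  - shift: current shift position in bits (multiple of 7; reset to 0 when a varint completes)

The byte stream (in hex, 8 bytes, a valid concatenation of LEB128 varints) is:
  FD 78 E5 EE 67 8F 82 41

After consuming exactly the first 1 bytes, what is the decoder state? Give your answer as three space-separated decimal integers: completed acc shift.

byte[0]=0xFD cont=1 payload=0x7D: acc |= 125<<0 -> completed=0 acc=125 shift=7

Answer: 0 125 7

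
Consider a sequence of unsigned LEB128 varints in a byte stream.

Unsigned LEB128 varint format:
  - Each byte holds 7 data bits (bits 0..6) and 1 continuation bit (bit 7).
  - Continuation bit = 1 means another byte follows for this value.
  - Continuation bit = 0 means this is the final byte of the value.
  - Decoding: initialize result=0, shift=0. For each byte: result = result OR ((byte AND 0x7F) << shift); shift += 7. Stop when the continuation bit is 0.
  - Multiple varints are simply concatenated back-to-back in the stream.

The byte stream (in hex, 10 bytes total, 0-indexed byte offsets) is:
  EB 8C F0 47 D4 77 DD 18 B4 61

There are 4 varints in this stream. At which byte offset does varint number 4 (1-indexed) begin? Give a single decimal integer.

  byte[0]=0xEB cont=1 payload=0x6B=107: acc |= 107<<0 -> acc=107 shift=7
  byte[1]=0x8C cont=1 payload=0x0C=12: acc |= 12<<7 -> acc=1643 shift=14
  byte[2]=0xF0 cont=1 payload=0x70=112: acc |= 112<<14 -> acc=1836651 shift=21
  byte[3]=0x47 cont=0 payload=0x47=71: acc |= 71<<21 -> acc=150734443 shift=28 [end]
Varint 1: bytes[0:4] = EB 8C F0 47 -> value 150734443 (4 byte(s))
  byte[4]=0xD4 cont=1 payload=0x54=84: acc |= 84<<0 -> acc=84 shift=7
  byte[5]=0x77 cont=0 payload=0x77=119: acc |= 119<<7 -> acc=15316 shift=14 [end]
Varint 2: bytes[4:6] = D4 77 -> value 15316 (2 byte(s))
  byte[6]=0xDD cont=1 payload=0x5D=93: acc |= 93<<0 -> acc=93 shift=7
  byte[7]=0x18 cont=0 payload=0x18=24: acc |= 24<<7 -> acc=3165 shift=14 [end]
Varint 3: bytes[6:8] = DD 18 -> value 3165 (2 byte(s))
  byte[8]=0xB4 cont=1 payload=0x34=52: acc |= 52<<0 -> acc=52 shift=7
  byte[9]=0x61 cont=0 payload=0x61=97: acc |= 97<<7 -> acc=12468 shift=14 [end]
Varint 4: bytes[8:10] = B4 61 -> value 12468 (2 byte(s))

Answer: 8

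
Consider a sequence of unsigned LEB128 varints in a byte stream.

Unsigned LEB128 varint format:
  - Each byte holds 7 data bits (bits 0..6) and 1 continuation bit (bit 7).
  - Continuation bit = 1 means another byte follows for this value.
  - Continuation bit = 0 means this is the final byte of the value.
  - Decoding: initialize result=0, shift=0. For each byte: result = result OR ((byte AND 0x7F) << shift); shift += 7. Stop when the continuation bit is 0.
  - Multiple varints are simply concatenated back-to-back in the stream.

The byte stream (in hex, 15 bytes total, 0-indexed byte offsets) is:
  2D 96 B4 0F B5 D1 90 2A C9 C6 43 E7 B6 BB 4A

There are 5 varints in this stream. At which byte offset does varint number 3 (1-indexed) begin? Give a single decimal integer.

Answer: 4

Derivation:
  byte[0]=0x2D cont=0 payload=0x2D=45: acc |= 45<<0 -> acc=45 shift=7 [end]
Varint 1: bytes[0:1] = 2D -> value 45 (1 byte(s))
  byte[1]=0x96 cont=1 payload=0x16=22: acc |= 22<<0 -> acc=22 shift=7
  byte[2]=0xB4 cont=1 payload=0x34=52: acc |= 52<<7 -> acc=6678 shift=14
  byte[3]=0x0F cont=0 payload=0x0F=15: acc |= 15<<14 -> acc=252438 shift=21 [end]
Varint 2: bytes[1:4] = 96 B4 0F -> value 252438 (3 byte(s))
  byte[4]=0xB5 cont=1 payload=0x35=53: acc |= 53<<0 -> acc=53 shift=7
  byte[5]=0xD1 cont=1 payload=0x51=81: acc |= 81<<7 -> acc=10421 shift=14
  byte[6]=0x90 cont=1 payload=0x10=16: acc |= 16<<14 -> acc=272565 shift=21
  byte[7]=0x2A cont=0 payload=0x2A=42: acc |= 42<<21 -> acc=88352949 shift=28 [end]
Varint 3: bytes[4:8] = B5 D1 90 2A -> value 88352949 (4 byte(s))
  byte[8]=0xC9 cont=1 payload=0x49=73: acc |= 73<<0 -> acc=73 shift=7
  byte[9]=0xC6 cont=1 payload=0x46=70: acc |= 70<<7 -> acc=9033 shift=14
  byte[10]=0x43 cont=0 payload=0x43=67: acc |= 67<<14 -> acc=1106761 shift=21 [end]
Varint 4: bytes[8:11] = C9 C6 43 -> value 1106761 (3 byte(s))
  byte[11]=0xE7 cont=1 payload=0x67=103: acc |= 103<<0 -> acc=103 shift=7
  byte[12]=0xB6 cont=1 payload=0x36=54: acc |= 54<<7 -> acc=7015 shift=14
  byte[13]=0xBB cont=1 payload=0x3B=59: acc |= 59<<14 -> acc=973671 shift=21
  byte[14]=0x4A cont=0 payload=0x4A=74: acc |= 74<<21 -> acc=156162919 shift=28 [end]
Varint 5: bytes[11:15] = E7 B6 BB 4A -> value 156162919 (4 byte(s))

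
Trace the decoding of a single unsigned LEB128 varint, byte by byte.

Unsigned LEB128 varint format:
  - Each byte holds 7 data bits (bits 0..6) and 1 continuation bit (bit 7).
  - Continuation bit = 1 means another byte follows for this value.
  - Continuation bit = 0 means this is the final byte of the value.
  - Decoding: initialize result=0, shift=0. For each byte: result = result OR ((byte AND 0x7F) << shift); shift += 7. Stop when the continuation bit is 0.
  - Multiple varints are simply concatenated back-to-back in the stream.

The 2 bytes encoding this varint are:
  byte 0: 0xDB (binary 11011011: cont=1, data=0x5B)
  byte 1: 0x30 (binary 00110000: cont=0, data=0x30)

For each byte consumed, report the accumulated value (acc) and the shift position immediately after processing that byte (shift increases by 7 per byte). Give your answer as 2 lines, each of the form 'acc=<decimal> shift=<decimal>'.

Answer: acc=91 shift=7
acc=6235 shift=14

Derivation:
byte 0=0xDB: payload=0x5B=91, contrib = 91<<0 = 91; acc -> 91, shift -> 7
byte 1=0x30: payload=0x30=48, contrib = 48<<7 = 6144; acc -> 6235, shift -> 14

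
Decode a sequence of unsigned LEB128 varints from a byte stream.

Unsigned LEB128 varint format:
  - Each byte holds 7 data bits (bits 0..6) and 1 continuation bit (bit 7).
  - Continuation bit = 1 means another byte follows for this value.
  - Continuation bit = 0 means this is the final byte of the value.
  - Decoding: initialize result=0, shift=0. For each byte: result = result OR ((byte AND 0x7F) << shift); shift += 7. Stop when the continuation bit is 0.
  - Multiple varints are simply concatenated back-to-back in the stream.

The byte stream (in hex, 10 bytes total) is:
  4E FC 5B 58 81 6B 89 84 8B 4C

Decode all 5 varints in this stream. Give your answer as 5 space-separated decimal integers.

  byte[0]=0x4E cont=0 payload=0x4E=78: acc |= 78<<0 -> acc=78 shift=7 [end]
Varint 1: bytes[0:1] = 4E -> value 78 (1 byte(s))
  byte[1]=0xFC cont=1 payload=0x7C=124: acc |= 124<<0 -> acc=124 shift=7
  byte[2]=0x5B cont=0 payload=0x5B=91: acc |= 91<<7 -> acc=11772 shift=14 [end]
Varint 2: bytes[1:3] = FC 5B -> value 11772 (2 byte(s))
  byte[3]=0x58 cont=0 payload=0x58=88: acc |= 88<<0 -> acc=88 shift=7 [end]
Varint 3: bytes[3:4] = 58 -> value 88 (1 byte(s))
  byte[4]=0x81 cont=1 payload=0x01=1: acc |= 1<<0 -> acc=1 shift=7
  byte[5]=0x6B cont=0 payload=0x6B=107: acc |= 107<<7 -> acc=13697 shift=14 [end]
Varint 4: bytes[4:6] = 81 6B -> value 13697 (2 byte(s))
  byte[6]=0x89 cont=1 payload=0x09=9: acc |= 9<<0 -> acc=9 shift=7
  byte[7]=0x84 cont=1 payload=0x04=4: acc |= 4<<7 -> acc=521 shift=14
  byte[8]=0x8B cont=1 payload=0x0B=11: acc |= 11<<14 -> acc=180745 shift=21
  byte[9]=0x4C cont=0 payload=0x4C=76: acc |= 76<<21 -> acc=159564297 shift=28 [end]
Varint 5: bytes[6:10] = 89 84 8B 4C -> value 159564297 (4 byte(s))

Answer: 78 11772 88 13697 159564297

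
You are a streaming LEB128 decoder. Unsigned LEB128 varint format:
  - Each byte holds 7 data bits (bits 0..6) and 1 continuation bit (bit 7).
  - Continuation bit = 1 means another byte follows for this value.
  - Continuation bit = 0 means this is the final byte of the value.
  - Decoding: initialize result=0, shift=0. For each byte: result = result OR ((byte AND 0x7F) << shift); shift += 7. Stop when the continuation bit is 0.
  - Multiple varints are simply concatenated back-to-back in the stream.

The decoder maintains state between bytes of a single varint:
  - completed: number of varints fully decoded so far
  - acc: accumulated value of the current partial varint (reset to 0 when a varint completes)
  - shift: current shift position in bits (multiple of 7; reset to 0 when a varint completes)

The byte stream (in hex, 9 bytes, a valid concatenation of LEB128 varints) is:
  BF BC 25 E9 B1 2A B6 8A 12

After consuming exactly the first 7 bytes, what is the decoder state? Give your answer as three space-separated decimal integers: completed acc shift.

Answer: 2 54 7

Derivation:
byte[0]=0xBF cont=1 payload=0x3F: acc |= 63<<0 -> completed=0 acc=63 shift=7
byte[1]=0xBC cont=1 payload=0x3C: acc |= 60<<7 -> completed=0 acc=7743 shift=14
byte[2]=0x25 cont=0 payload=0x25: varint #1 complete (value=613951); reset -> completed=1 acc=0 shift=0
byte[3]=0xE9 cont=1 payload=0x69: acc |= 105<<0 -> completed=1 acc=105 shift=7
byte[4]=0xB1 cont=1 payload=0x31: acc |= 49<<7 -> completed=1 acc=6377 shift=14
byte[5]=0x2A cont=0 payload=0x2A: varint #2 complete (value=694505); reset -> completed=2 acc=0 shift=0
byte[6]=0xB6 cont=1 payload=0x36: acc |= 54<<0 -> completed=2 acc=54 shift=7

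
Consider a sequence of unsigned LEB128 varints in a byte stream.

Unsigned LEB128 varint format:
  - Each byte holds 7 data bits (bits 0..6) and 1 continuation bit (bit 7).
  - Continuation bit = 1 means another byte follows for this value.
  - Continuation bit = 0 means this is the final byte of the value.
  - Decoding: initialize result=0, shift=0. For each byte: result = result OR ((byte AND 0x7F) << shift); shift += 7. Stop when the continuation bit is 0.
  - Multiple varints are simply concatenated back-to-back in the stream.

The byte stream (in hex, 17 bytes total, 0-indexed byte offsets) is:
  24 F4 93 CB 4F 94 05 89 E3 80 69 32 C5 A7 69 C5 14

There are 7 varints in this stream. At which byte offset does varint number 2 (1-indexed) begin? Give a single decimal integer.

  byte[0]=0x24 cont=0 payload=0x24=36: acc |= 36<<0 -> acc=36 shift=7 [end]
Varint 1: bytes[0:1] = 24 -> value 36 (1 byte(s))
  byte[1]=0xF4 cont=1 payload=0x74=116: acc |= 116<<0 -> acc=116 shift=7
  byte[2]=0x93 cont=1 payload=0x13=19: acc |= 19<<7 -> acc=2548 shift=14
  byte[3]=0xCB cont=1 payload=0x4B=75: acc |= 75<<14 -> acc=1231348 shift=21
  byte[4]=0x4F cont=0 payload=0x4F=79: acc |= 79<<21 -> acc=166906356 shift=28 [end]
Varint 2: bytes[1:5] = F4 93 CB 4F -> value 166906356 (4 byte(s))
  byte[5]=0x94 cont=1 payload=0x14=20: acc |= 20<<0 -> acc=20 shift=7
  byte[6]=0x05 cont=0 payload=0x05=5: acc |= 5<<7 -> acc=660 shift=14 [end]
Varint 3: bytes[5:7] = 94 05 -> value 660 (2 byte(s))
  byte[7]=0x89 cont=1 payload=0x09=9: acc |= 9<<0 -> acc=9 shift=7
  byte[8]=0xE3 cont=1 payload=0x63=99: acc |= 99<<7 -> acc=12681 shift=14
  byte[9]=0x80 cont=1 payload=0x00=0: acc |= 0<<14 -> acc=12681 shift=21
  byte[10]=0x69 cont=0 payload=0x69=105: acc |= 105<<21 -> acc=220213641 shift=28 [end]
Varint 4: bytes[7:11] = 89 E3 80 69 -> value 220213641 (4 byte(s))
  byte[11]=0x32 cont=0 payload=0x32=50: acc |= 50<<0 -> acc=50 shift=7 [end]
Varint 5: bytes[11:12] = 32 -> value 50 (1 byte(s))
  byte[12]=0xC5 cont=1 payload=0x45=69: acc |= 69<<0 -> acc=69 shift=7
  byte[13]=0xA7 cont=1 payload=0x27=39: acc |= 39<<7 -> acc=5061 shift=14
  byte[14]=0x69 cont=0 payload=0x69=105: acc |= 105<<14 -> acc=1725381 shift=21 [end]
Varint 6: bytes[12:15] = C5 A7 69 -> value 1725381 (3 byte(s))
  byte[15]=0xC5 cont=1 payload=0x45=69: acc |= 69<<0 -> acc=69 shift=7
  byte[16]=0x14 cont=0 payload=0x14=20: acc |= 20<<7 -> acc=2629 shift=14 [end]
Varint 7: bytes[15:17] = C5 14 -> value 2629 (2 byte(s))

Answer: 1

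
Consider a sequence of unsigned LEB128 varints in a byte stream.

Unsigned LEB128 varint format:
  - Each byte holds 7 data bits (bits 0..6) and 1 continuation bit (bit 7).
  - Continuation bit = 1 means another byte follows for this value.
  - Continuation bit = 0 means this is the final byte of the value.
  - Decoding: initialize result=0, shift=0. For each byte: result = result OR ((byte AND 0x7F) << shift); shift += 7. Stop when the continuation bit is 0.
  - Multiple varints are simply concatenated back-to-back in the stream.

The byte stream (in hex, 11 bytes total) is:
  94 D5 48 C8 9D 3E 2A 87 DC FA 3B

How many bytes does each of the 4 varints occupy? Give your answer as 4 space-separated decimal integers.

  byte[0]=0x94 cont=1 payload=0x14=20: acc |= 20<<0 -> acc=20 shift=7
  byte[1]=0xD5 cont=1 payload=0x55=85: acc |= 85<<7 -> acc=10900 shift=14
  byte[2]=0x48 cont=0 payload=0x48=72: acc |= 72<<14 -> acc=1190548 shift=21 [end]
Varint 1: bytes[0:3] = 94 D5 48 -> value 1190548 (3 byte(s))
  byte[3]=0xC8 cont=1 payload=0x48=72: acc |= 72<<0 -> acc=72 shift=7
  byte[4]=0x9D cont=1 payload=0x1D=29: acc |= 29<<7 -> acc=3784 shift=14
  byte[5]=0x3E cont=0 payload=0x3E=62: acc |= 62<<14 -> acc=1019592 shift=21 [end]
Varint 2: bytes[3:6] = C8 9D 3E -> value 1019592 (3 byte(s))
  byte[6]=0x2A cont=0 payload=0x2A=42: acc |= 42<<0 -> acc=42 shift=7 [end]
Varint 3: bytes[6:7] = 2A -> value 42 (1 byte(s))
  byte[7]=0x87 cont=1 payload=0x07=7: acc |= 7<<0 -> acc=7 shift=7
  byte[8]=0xDC cont=1 payload=0x5C=92: acc |= 92<<7 -> acc=11783 shift=14
  byte[9]=0xFA cont=1 payload=0x7A=122: acc |= 122<<14 -> acc=2010631 shift=21
  byte[10]=0x3B cont=0 payload=0x3B=59: acc |= 59<<21 -> acc=125742599 shift=28 [end]
Varint 4: bytes[7:11] = 87 DC FA 3B -> value 125742599 (4 byte(s))

Answer: 3 3 1 4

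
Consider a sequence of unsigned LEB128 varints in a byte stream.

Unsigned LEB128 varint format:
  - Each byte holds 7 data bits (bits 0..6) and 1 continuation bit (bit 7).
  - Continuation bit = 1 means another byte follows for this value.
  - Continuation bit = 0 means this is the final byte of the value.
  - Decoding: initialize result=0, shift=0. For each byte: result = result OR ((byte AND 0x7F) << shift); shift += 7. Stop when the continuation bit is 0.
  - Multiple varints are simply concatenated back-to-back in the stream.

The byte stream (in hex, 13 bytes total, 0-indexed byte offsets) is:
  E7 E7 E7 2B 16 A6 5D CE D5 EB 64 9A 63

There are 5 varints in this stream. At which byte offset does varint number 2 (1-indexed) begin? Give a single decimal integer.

Answer: 4

Derivation:
  byte[0]=0xE7 cont=1 payload=0x67=103: acc |= 103<<0 -> acc=103 shift=7
  byte[1]=0xE7 cont=1 payload=0x67=103: acc |= 103<<7 -> acc=13287 shift=14
  byte[2]=0xE7 cont=1 payload=0x67=103: acc |= 103<<14 -> acc=1700839 shift=21
  byte[3]=0x2B cont=0 payload=0x2B=43: acc |= 43<<21 -> acc=91878375 shift=28 [end]
Varint 1: bytes[0:4] = E7 E7 E7 2B -> value 91878375 (4 byte(s))
  byte[4]=0x16 cont=0 payload=0x16=22: acc |= 22<<0 -> acc=22 shift=7 [end]
Varint 2: bytes[4:5] = 16 -> value 22 (1 byte(s))
  byte[5]=0xA6 cont=1 payload=0x26=38: acc |= 38<<0 -> acc=38 shift=7
  byte[6]=0x5D cont=0 payload=0x5D=93: acc |= 93<<7 -> acc=11942 shift=14 [end]
Varint 3: bytes[5:7] = A6 5D -> value 11942 (2 byte(s))
  byte[7]=0xCE cont=1 payload=0x4E=78: acc |= 78<<0 -> acc=78 shift=7
  byte[8]=0xD5 cont=1 payload=0x55=85: acc |= 85<<7 -> acc=10958 shift=14
  byte[9]=0xEB cont=1 payload=0x6B=107: acc |= 107<<14 -> acc=1764046 shift=21
  byte[10]=0x64 cont=0 payload=0x64=100: acc |= 100<<21 -> acc=211479246 shift=28 [end]
Varint 4: bytes[7:11] = CE D5 EB 64 -> value 211479246 (4 byte(s))
  byte[11]=0x9A cont=1 payload=0x1A=26: acc |= 26<<0 -> acc=26 shift=7
  byte[12]=0x63 cont=0 payload=0x63=99: acc |= 99<<7 -> acc=12698 shift=14 [end]
Varint 5: bytes[11:13] = 9A 63 -> value 12698 (2 byte(s))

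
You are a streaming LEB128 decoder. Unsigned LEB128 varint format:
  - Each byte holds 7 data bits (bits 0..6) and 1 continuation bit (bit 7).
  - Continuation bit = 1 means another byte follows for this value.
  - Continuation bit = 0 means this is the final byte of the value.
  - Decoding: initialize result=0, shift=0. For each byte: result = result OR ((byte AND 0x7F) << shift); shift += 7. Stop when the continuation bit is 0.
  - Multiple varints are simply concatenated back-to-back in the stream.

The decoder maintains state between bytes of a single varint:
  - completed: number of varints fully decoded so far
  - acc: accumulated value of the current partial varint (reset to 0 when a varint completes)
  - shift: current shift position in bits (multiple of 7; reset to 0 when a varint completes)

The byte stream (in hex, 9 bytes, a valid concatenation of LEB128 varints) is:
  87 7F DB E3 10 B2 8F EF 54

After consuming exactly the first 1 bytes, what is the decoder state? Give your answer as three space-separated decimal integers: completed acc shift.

Answer: 0 7 7

Derivation:
byte[0]=0x87 cont=1 payload=0x07: acc |= 7<<0 -> completed=0 acc=7 shift=7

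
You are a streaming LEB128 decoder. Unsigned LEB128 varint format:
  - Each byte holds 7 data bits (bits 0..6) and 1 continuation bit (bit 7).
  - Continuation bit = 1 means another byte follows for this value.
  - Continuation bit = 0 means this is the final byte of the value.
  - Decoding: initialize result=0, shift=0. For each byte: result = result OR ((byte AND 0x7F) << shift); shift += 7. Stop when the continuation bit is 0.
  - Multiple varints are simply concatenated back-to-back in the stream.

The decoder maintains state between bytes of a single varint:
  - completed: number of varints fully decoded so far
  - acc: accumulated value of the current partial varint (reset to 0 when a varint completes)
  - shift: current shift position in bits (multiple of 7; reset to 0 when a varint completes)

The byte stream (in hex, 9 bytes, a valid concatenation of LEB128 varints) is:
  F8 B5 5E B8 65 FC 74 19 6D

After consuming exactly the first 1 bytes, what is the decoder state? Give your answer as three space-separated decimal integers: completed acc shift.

byte[0]=0xF8 cont=1 payload=0x78: acc |= 120<<0 -> completed=0 acc=120 shift=7

Answer: 0 120 7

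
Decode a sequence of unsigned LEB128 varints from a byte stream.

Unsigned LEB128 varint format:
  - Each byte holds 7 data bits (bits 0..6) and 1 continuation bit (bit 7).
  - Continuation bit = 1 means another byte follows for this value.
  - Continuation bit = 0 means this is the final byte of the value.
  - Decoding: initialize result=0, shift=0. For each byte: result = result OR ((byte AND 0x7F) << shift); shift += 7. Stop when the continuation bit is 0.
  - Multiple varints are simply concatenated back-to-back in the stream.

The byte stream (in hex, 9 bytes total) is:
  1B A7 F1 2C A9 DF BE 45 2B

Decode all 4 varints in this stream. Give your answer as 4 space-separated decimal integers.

  byte[0]=0x1B cont=0 payload=0x1B=27: acc |= 27<<0 -> acc=27 shift=7 [end]
Varint 1: bytes[0:1] = 1B -> value 27 (1 byte(s))
  byte[1]=0xA7 cont=1 payload=0x27=39: acc |= 39<<0 -> acc=39 shift=7
  byte[2]=0xF1 cont=1 payload=0x71=113: acc |= 113<<7 -> acc=14503 shift=14
  byte[3]=0x2C cont=0 payload=0x2C=44: acc |= 44<<14 -> acc=735399 shift=21 [end]
Varint 2: bytes[1:4] = A7 F1 2C -> value 735399 (3 byte(s))
  byte[4]=0xA9 cont=1 payload=0x29=41: acc |= 41<<0 -> acc=41 shift=7
  byte[5]=0xDF cont=1 payload=0x5F=95: acc |= 95<<7 -> acc=12201 shift=14
  byte[6]=0xBE cont=1 payload=0x3E=62: acc |= 62<<14 -> acc=1028009 shift=21
  byte[7]=0x45 cont=0 payload=0x45=69: acc |= 69<<21 -> acc=145731497 shift=28 [end]
Varint 3: bytes[4:8] = A9 DF BE 45 -> value 145731497 (4 byte(s))
  byte[8]=0x2B cont=0 payload=0x2B=43: acc |= 43<<0 -> acc=43 shift=7 [end]
Varint 4: bytes[8:9] = 2B -> value 43 (1 byte(s))

Answer: 27 735399 145731497 43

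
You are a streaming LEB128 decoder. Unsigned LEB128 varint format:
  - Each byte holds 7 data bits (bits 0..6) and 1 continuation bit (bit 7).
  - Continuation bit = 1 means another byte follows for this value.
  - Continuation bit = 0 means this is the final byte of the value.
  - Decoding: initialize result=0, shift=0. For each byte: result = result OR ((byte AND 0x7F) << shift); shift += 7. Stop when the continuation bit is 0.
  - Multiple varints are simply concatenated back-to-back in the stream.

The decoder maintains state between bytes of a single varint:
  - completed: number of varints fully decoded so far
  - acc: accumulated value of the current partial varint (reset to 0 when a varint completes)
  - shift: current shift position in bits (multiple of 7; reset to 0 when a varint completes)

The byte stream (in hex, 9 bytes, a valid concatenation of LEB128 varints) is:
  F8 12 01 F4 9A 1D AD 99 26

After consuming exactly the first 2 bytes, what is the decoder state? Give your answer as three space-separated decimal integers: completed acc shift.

byte[0]=0xF8 cont=1 payload=0x78: acc |= 120<<0 -> completed=0 acc=120 shift=7
byte[1]=0x12 cont=0 payload=0x12: varint #1 complete (value=2424); reset -> completed=1 acc=0 shift=0

Answer: 1 0 0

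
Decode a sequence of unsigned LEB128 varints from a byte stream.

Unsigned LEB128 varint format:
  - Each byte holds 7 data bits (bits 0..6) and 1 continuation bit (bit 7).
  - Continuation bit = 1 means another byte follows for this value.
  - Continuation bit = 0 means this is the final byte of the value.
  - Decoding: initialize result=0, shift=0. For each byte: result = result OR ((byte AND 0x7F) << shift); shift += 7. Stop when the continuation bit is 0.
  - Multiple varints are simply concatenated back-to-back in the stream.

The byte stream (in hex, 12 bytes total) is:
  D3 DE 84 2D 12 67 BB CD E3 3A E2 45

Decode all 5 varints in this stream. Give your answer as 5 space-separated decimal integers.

  byte[0]=0xD3 cont=1 payload=0x53=83: acc |= 83<<0 -> acc=83 shift=7
  byte[1]=0xDE cont=1 payload=0x5E=94: acc |= 94<<7 -> acc=12115 shift=14
  byte[2]=0x84 cont=1 payload=0x04=4: acc |= 4<<14 -> acc=77651 shift=21
  byte[3]=0x2D cont=0 payload=0x2D=45: acc |= 45<<21 -> acc=94449491 shift=28 [end]
Varint 1: bytes[0:4] = D3 DE 84 2D -> value 94449491 (4 byte(s))
  byte[4]=0x12 cont=0 payload=0x12=18: acc |= 18<<0 -> acc=18 shift=7 [end]
Varint 2: bytes[4:5] = 12 -> value 18 (1 byte(s))
  byte[5]=0x67 cont=0 payload=0x67=103: acc |= 103<<0 -> acc=103 shift=7 [end]
Varint 3: bytes[5:6] = 67 -> value 103 (1 byte(s))
  byte[6]=0xBB cont=1 payload=0x3B=59: acc |= 59<<0 -> acc=59 shift=7
  byte[7]=0xCD cont=1 payload=0x4D=77: acc |= 77<<7 -> acc=9915 shift=14
  byte[8]=0xE3 cont=1 payload=0x63=99: acc |= 99<<14 -> acc=1631931 shift=21
  byte[9]=0x3A cont=0 payload=0x3A=58: acc |= 58<<21 -> acc=123266747 shift=28 [end]
Varint 4: bytes[6:10] = BB CD E3 3A -> value 123266747 (4 byte(s))
  byte[10]=0xE2 cont=1 payload=0x62=98: acc |= 98<<0 -> acc=98 shift=7
  byte[11]=0x45 cont=0 payload=0x45=69: acc |= 69<<7 -> acc=8930 shift=14 [end]
Varint 5: bytes[10:12] = E2 45 -> value 8930 (2 byte(s))

Answer: 94449491 18 103 123266747 8930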